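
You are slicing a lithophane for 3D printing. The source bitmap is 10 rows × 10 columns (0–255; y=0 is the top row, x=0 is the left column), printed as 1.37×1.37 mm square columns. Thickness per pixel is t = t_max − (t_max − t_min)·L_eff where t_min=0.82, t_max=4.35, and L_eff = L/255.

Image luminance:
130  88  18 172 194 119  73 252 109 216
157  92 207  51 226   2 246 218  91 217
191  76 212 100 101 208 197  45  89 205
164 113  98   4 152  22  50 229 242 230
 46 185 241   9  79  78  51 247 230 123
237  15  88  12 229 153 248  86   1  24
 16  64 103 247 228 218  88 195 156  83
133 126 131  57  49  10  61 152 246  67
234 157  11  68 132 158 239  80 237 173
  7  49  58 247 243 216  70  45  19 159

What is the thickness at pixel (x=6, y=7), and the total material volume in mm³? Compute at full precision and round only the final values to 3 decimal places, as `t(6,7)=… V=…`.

span = t_max - t_min = 4.35 - 0.82 = 3.530
L(6,7) = 61, L_eff = 61/255 = 0.239216
t(6,7) = 4.35 - 3.530·0.239216 = 3.506
Σt over all 10·10 pixels = 108274/425 ≈ 254.7623529
V = pitch²·Σt = 1.37²·108274/425 = 478.163

t(6,7)=3.506 V=478.163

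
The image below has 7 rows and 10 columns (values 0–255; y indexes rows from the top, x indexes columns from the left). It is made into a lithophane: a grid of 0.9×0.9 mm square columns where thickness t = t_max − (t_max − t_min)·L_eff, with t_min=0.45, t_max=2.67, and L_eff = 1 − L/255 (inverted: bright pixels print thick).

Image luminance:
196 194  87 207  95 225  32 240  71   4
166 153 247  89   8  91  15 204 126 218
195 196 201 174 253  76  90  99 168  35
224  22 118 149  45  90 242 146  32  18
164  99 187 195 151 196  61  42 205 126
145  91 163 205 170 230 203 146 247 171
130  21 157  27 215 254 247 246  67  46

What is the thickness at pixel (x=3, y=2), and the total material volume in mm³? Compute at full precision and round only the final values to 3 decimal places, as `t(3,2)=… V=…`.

span = t_max - t_min = 2.67 - 0.45 = 2.220
L(3,2) = 174, L_eff = 1 - 174/255 = 0.317647 (inverted)
t(3,2) = 2.67 - 2.220·0.317647 = 1.965
Σt over all 7·10 pixels = 498251/4250 ≈ 117.2355294
V = pitch²·Σt = 0.9²·498251/4250 = 94.961

t(3,2)=1.965 V=94.961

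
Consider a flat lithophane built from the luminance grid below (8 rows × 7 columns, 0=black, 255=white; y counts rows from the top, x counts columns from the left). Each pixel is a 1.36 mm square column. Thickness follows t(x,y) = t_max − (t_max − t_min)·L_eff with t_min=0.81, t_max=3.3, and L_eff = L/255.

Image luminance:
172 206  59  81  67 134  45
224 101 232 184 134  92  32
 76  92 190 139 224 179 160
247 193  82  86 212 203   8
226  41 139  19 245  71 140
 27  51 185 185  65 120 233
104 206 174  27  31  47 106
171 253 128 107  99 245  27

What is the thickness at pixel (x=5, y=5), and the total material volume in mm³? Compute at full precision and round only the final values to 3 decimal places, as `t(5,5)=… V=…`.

span = t_max - t_min = 3.3 - 0.81 = 2.490
L(5,5) = 120, L_eff = 120/255 = 0.470588
t(5,5) = 3.3 - 2.490·0.470588 = 2.128
Σt over all 8·7 pixels = 481371/4250 ≈ 113.2637647
V = pitch²·Σt = 1.36²·481371/4250 = 209.493

t(5,5)=2.128 V=209.493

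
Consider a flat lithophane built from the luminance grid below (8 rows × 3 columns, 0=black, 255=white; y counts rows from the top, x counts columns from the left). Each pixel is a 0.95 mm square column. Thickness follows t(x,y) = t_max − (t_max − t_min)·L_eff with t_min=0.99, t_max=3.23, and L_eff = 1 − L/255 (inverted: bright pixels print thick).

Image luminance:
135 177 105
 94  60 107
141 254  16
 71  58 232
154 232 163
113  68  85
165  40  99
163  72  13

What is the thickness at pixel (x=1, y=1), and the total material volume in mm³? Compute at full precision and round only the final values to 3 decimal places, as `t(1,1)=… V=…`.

t(1,1)=1.517 V=43.776

span = t_max - t_min = 3.23 - 0.99 = 2.240
L(1,1) = 60, L_eff = 1 - 60/255 = 0.764706 (inverted)
t(1,1) = 3.23 - 2.240·0.764706 = 1.517
Σt over all 8·3 pixels = 103074/2125 ≈ 48.5054118
V = pitch²·Σt = 0.95²·103074/2125 = 43.776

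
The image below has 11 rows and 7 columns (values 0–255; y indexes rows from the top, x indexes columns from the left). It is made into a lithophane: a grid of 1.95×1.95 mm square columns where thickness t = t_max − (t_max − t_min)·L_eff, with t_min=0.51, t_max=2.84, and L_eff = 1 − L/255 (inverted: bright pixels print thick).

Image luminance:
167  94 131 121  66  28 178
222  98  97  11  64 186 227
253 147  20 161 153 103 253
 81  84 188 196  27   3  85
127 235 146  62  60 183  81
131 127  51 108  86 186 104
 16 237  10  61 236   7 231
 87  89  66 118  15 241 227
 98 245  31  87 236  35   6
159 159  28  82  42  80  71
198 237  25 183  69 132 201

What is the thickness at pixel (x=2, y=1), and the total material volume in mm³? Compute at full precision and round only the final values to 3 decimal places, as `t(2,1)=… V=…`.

t(2,1)=1.396 V=468.139

span = t_max - t_min = 2.84 - 0.51 = 2.330
L(2,1) = 97, L_eff = 1 - 97/255 = 0.619608 (inverted)
t(2,1) = 2.84 - 2.330·0.619608 = 1.396
Σt over all 11·7 pixels = 3139393/25500 ≈ 123.1134510
V = pitch²·Σt = 1.95²·3139393/25500 = 468.139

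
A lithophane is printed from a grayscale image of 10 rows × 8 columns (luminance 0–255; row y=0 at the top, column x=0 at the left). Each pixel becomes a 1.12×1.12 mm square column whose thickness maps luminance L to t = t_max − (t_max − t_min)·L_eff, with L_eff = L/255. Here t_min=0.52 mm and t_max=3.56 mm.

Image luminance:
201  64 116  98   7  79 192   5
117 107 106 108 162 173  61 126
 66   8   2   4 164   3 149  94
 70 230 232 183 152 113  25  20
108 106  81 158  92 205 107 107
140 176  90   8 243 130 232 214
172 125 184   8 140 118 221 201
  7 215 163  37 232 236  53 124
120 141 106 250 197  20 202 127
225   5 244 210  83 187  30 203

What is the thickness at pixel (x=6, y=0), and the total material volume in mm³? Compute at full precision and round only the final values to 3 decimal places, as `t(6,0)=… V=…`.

span = t_max - t_min = 3.56 - 0.52 = 3.040
L(6,0) = 192, L_eff = 192/255 = 0.752941
t(6,0) = 3.56 - 3.040·0.752941 = 1.271
Σt over all 10·8 pixels = 70272/425 ≈ 165.3458824
V = pitch²·Σt = 1.12²·70272/425 = 207.410

t(6,0)=1.271 V=207.410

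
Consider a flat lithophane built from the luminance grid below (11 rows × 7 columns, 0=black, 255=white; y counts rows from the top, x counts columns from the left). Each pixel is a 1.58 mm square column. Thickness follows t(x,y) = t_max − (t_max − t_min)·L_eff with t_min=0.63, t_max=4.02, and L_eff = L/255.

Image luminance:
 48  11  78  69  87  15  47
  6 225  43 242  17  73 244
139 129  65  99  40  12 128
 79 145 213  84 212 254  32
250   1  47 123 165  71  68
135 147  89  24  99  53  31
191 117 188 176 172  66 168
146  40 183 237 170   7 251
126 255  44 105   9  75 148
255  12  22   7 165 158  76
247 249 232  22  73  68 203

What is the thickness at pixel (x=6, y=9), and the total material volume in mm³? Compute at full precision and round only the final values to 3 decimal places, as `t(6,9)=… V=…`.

span = t_max - t_min = 4.02 - 0.63 = 3.390
L(6,9) = 76, L_eff = 76/255 = 0.298039
t(6,9) = 4.02 - 3.390·0.298039 = 3.010
Σt over all 11·7 pixels = 409116/2125 ≈ 192.5251765
V = pitch²·Σt = 1.58²·409116/2125 = 480.620

t(6,9)=3.010 V=480.620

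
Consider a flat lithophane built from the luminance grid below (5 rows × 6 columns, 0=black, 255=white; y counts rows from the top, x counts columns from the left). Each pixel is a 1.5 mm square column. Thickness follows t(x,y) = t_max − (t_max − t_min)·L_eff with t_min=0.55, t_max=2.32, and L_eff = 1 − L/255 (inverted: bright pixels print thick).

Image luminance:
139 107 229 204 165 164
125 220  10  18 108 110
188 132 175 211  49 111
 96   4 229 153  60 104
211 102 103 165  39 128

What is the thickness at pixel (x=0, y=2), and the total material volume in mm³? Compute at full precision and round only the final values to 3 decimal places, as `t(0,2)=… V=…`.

t(0,2)=1.855 V=97.394

span = t_max - t_min = 2.32 - 0.55 = 1.770
L(0,2) = 188, L_eff = 1 - 188/255 = 0.262745 (inverted)
t(0,2) = 2.32 - 1.770·0.262745 = 1.855
Σt over all 5·6 pixels = 43.286
V = pitch²·Σt = 1.5²·43.286 = 97.394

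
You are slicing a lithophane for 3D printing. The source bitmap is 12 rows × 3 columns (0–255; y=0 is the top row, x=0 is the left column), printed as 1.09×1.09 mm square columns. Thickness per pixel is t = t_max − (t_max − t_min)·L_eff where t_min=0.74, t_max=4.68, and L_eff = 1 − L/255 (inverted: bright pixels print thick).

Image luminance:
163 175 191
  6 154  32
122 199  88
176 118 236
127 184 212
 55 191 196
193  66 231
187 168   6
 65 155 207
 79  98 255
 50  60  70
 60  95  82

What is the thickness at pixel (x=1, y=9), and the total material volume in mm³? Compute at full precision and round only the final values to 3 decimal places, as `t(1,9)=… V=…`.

span = t_max - t_min = 4.68 - 0.74 = 3.940
L(1,9) = 98, L_eff = 1 - 98/255 = 0.615686 (inverted)
t(1,9) = 4.68 - 3.940·0.615686 = 2.254
Σt over all 12·3 pixels = 212634/2125 ≈ 100.0630588
V = pitch²·Σt = 1.09²·212634/2125 = 118.885

t(1,9)=2.254 V=118.885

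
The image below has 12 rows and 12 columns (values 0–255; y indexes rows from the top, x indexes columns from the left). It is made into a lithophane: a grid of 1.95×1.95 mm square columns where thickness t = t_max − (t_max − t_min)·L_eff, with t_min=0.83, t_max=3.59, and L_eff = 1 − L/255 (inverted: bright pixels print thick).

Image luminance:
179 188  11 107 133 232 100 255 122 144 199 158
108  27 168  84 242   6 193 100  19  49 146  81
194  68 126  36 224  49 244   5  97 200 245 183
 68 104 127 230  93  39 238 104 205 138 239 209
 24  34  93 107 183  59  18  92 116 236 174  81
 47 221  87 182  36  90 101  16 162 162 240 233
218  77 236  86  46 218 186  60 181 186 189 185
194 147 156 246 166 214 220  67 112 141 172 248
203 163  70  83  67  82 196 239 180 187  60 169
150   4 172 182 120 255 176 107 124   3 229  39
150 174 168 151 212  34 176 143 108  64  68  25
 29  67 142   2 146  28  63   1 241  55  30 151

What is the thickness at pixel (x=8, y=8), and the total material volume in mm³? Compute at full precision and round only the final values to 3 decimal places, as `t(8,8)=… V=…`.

span = t_max - t_min = 3.59 - 0.83 = 2.760
L(8,8) = 180, L_eff = 1 - 180/255 = 0.294118 (inverted)
t(8,8) = 3.59 - 2.760·0.294118 = 2.778
Σt over all 12·12 pixels = 689807/2125 ≈ 324.6150588
V = pitch²·Σt = 1.95²·689807/2125 = 1234.349

t(8,8)=2.778 V=1234.349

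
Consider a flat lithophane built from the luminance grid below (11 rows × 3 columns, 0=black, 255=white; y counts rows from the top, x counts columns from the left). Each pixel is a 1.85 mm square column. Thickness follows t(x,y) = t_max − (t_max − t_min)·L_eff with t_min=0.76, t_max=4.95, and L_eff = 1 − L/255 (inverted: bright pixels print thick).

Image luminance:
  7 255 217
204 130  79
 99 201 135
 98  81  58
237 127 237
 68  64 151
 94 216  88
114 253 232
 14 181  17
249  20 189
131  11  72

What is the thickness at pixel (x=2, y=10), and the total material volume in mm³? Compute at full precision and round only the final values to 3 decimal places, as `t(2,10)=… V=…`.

span = t_max - t_min = 4.95 - 0.76 = 4.190
L(2,10) = 72, L_eff = 1 - 72/255 = 0.717647 (inverted)
t(2,10) = 4.95 - 4.190·0.717647 = 1.943
Σt over all 11·3 pixels = 817797/8500 ≈ 96.2114118
V = pitch²·Σt = 1.85²·817797/8500 = 329.284

t(2,10)=1.943 V=329.284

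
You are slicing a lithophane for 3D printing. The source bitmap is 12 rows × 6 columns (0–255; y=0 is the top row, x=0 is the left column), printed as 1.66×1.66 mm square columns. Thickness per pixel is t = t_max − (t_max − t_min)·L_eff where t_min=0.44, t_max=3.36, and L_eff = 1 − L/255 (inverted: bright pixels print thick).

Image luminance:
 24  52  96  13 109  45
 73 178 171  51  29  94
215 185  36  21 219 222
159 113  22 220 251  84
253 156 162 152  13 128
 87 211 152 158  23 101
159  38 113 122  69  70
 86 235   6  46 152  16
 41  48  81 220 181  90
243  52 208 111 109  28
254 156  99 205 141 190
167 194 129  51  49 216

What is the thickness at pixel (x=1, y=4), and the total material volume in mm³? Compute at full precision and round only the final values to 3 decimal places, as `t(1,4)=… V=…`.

span = t_max - t_min = 3.36 - 0.44 = 2.920
L(1,4) = 156, L_eff = 1 - 156/255 = 0.388235 (inverted)
t(1,4) = 3.36 - 2.920·0.388235 = 2.226
Σt over all 12·6 pixels = 49037/375 ≈ 130.7653333
V = pitch²·Σt = 1.66²·49037/375 = 360.337

t(1,4)=2.226 V=360.337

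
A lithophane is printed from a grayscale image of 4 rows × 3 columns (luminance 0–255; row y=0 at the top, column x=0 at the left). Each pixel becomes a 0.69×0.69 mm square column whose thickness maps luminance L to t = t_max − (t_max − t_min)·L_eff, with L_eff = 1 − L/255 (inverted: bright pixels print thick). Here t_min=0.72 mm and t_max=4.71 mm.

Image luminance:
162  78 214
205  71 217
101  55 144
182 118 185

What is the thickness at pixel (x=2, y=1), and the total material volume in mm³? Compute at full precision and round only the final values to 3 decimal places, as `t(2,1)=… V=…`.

t(2,1)=4.115 V=17.016

span = t_max - t_min = 4.71 - 0.72 = 3.990
L(2,1) = 217, L_eff = 1 - 217/255 = 0.149020 (inverted)
t(2,1) = 4.71 - 3.990·0.149020 = 4.115
Σt over all 4·3 pixels = 75949/2125 ≈ 35.7407059
V = pitch²·Σt = 0.69²·75949/2125 = 17.016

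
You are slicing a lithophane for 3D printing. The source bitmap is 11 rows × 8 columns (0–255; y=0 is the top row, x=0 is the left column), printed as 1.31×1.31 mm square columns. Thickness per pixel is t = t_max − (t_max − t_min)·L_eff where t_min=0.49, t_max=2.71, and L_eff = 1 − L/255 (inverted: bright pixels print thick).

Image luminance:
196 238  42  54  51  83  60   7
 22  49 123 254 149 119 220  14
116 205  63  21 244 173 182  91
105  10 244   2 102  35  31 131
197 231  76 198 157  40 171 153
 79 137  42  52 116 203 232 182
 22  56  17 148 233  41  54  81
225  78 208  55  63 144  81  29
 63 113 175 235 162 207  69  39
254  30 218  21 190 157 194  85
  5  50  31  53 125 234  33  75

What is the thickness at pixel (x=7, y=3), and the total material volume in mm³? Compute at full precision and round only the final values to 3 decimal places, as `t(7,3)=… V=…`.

t(7,3)=1.630 V=224.222

span = t_max - t_min = 2.71 - 0.49 = 2.220
L(7,3) = 131, L_eff = 1 - 131/255 = 0.486275 (inverted)
t(7,3) = 2.71 - 2.220·0.486275 = 1.630
Σt over all 11·8 pixels = 111059/850 ≈ 130.6576471
V = pitch²·Σt = 1.31²·111059/850 = 224.222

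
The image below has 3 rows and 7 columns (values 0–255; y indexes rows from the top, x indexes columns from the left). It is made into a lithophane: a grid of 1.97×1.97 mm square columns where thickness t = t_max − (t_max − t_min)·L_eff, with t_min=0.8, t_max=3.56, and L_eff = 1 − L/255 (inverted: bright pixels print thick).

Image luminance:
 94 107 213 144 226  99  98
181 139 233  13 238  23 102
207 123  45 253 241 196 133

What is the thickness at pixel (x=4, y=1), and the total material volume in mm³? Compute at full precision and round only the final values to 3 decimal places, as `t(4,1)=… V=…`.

t(4,1)=3.376 V=195.751

span = t_max - t_min = 3.56 - 0.8 = 2.760
L(4,1) = 238, L_eff = 1 - 238/255 = 0.066667 (inverted)
t(4,1) = 3.56 - 2.760·0.066667 = 3.376
Σt over all 3·7 pixels = 107184/2125 ≈ 50.4395294
V = pitch²·Σt = 1.97²·107184/2125 = 195.751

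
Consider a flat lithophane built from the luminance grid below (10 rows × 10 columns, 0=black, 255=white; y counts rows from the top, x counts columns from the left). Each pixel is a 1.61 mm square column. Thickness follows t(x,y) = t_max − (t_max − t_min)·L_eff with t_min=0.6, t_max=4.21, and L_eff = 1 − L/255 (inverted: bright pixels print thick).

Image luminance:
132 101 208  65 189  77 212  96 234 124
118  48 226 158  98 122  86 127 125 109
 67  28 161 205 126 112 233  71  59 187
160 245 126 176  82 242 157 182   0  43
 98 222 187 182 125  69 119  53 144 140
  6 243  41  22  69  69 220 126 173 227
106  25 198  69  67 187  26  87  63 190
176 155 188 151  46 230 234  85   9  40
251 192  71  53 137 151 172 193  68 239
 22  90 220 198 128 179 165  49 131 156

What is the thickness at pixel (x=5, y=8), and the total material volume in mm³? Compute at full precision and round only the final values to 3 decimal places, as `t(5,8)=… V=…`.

span = t_max - t_min = 4.21 - 0.6 = 3.610
L(5,8) = 151, L_eff = 1 - 151/255 = 0.407843 (inverted)
t(5,8) = 4.21 - 3.610·0.407843 = 2.738
Σt over all 10·10 pixels = 6240689/25500 ≈ 244.7329020
V = pitch²·Σt = 1.61²·6240689/25500 = 634.372

t(5,8)=2.738 V=634.372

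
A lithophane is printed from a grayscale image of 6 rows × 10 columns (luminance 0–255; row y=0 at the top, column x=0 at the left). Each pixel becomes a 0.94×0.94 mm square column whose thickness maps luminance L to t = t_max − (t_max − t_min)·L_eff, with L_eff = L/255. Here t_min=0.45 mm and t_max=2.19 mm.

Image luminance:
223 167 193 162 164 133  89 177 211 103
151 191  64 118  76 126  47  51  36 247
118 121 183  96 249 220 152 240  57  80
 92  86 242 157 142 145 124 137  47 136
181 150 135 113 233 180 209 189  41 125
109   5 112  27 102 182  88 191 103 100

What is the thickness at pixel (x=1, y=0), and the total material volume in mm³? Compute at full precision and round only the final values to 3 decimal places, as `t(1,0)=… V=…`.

span = t_max - t_min = 2.19 - 0.45 = 1.740
L(1,0) = 167, L_eff = 167/255 = 0.654902
t(1,0) = 2.19 - 1.740·0.654902 = 1.050
Σt over all 6·10 pixels = 161369/2125 ≈ 75.9383529
V = pitch²·Σt = 0.94²·161369/2125 = 67.099

t(1,0)=1.050 V=67.099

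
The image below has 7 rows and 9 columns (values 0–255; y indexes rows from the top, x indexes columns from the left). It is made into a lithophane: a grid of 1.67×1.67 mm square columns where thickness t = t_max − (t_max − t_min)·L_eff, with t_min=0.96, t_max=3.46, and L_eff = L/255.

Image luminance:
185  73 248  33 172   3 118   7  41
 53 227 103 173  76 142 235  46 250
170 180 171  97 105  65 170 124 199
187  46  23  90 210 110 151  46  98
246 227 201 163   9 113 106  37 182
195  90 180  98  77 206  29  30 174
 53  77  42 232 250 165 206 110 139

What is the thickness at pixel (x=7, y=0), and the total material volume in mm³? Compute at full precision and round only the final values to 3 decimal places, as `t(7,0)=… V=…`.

t(7,0)=3.391 V=387.437

span = t_max - t_min = 3.46 - 0.96 = 2.500
L(7,0) = 7, L_eff = 7/255 = 0.027451
t(7,0) = 3.46 - 2.500·0.027451 = 3.391
Σt over all 7·9 pixels = 118083/850 ≈ 138.9211765
V = pitch²·Σt = 1.67²·118083/850 = 387.437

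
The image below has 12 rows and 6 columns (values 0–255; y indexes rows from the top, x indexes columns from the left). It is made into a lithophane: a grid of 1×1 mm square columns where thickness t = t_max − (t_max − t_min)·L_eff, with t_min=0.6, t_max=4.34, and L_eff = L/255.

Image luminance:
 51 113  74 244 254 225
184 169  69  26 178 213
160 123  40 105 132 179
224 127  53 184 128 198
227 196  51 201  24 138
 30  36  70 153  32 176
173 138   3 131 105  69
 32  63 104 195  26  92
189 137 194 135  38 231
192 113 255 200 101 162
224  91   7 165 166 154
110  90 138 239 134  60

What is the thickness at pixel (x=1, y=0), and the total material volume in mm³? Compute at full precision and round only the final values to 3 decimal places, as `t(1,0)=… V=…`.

span = t_max - t_min = 4.34 - 0.6 = 3.740
L(1,0) = 113, L_eff = 113/255 = 0.443137
t(1,0) = 4.34 - 3.740·0.443137 = 2.683
Σt over all 12·6 pixels = 130487/750 ≈ 173.9826667
V = pitch²·Σt = 1²·130487/750 = 173.983

t(1,0)=2.683 V=173.983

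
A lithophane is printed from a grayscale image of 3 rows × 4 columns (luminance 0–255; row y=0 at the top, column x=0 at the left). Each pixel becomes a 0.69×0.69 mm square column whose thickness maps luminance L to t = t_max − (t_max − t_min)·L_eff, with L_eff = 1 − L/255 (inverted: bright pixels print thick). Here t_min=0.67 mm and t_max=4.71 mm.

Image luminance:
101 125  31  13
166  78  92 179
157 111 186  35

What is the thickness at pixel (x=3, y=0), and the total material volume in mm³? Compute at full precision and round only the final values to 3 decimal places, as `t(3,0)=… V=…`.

span = t_max - t_min = 4.71 - 0.67 = 4.040
L(3,0) = 13, L_eff = 1 - 13/255 = 0.949020 (inverted)
t(3,0) = 4.71 - 4.040·0.949020 = 0.876
Σt over all 3·4 pixels = 179929/6375 ≈ 28.2241569
V = pitch²·Σt = 0.69²·179929/6375 = 13.438

t(3,0)=0.876 V=13.438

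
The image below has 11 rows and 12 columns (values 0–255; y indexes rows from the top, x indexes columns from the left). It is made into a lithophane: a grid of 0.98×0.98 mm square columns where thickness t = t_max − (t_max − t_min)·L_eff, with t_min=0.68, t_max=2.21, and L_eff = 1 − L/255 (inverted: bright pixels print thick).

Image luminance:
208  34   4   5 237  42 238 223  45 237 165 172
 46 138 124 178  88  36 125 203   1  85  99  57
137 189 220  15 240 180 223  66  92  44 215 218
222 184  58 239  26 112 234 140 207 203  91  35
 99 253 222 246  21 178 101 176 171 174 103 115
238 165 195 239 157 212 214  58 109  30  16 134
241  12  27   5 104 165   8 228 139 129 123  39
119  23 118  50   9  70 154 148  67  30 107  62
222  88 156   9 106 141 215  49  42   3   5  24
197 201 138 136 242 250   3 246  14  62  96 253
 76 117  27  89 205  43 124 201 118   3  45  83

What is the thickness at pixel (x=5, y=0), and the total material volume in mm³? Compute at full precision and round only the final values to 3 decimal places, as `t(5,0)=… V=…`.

span = t_max - t_min = 2.21 - 0.68 = 1.530
L(5,0) = 42, L_eff = 1 - 42/255 = 0.835294 (inverted)
t(5,0) = 2.21 - 1.530·0.835294 = 0.932
Σt over all 11·12 pixels = 187.032
V = pitch²·Σt = 0.98²·187.032 = 179.626

t(5,0)=0.932 V=179.626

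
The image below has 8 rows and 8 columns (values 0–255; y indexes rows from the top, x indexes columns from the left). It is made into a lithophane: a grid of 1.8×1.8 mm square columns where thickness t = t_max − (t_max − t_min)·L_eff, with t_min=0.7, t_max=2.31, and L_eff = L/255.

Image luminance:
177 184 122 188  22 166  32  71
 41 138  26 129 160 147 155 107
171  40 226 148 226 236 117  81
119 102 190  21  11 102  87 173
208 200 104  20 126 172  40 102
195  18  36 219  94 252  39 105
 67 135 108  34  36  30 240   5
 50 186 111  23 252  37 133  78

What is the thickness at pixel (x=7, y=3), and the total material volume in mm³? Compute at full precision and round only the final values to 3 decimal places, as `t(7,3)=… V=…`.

t(7,3)=1.218 V=328.237

span = t_max - t_min = 2.31 - 0.7 = 1.610
L(7,3) = 173, L_eff = 173/255 = 0.678431
t(7,3) = 2.31 - 1.610·0.678431 = 1.218
Σt over all 8·8 pixels = 51667/510 ≈ 101.3078431
V = pitch²·Σt = 1.8²·51667/510 = 328.237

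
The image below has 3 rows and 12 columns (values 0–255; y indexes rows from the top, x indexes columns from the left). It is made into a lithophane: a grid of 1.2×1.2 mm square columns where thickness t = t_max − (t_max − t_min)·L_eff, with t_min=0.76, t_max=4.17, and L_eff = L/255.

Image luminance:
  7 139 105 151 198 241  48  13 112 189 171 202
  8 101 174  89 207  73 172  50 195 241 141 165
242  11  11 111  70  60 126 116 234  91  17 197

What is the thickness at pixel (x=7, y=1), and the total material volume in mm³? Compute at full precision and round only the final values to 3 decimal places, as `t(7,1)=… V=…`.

t(7,1)=3.501 V=129.942

span = t_max - t_min = 4.17 - 0.76 = 3.410
L(7,1) = 50, L_eff = 50/255 = 0.196078
t(7,1) = 4.17 - 3.410·0.196078 = 3.501
Σt over all 3·12 pixels = 1150531/12750 ≈ 90.2377255
V = pitch²·Σt = 1.2²·1150531/12750 = 129.942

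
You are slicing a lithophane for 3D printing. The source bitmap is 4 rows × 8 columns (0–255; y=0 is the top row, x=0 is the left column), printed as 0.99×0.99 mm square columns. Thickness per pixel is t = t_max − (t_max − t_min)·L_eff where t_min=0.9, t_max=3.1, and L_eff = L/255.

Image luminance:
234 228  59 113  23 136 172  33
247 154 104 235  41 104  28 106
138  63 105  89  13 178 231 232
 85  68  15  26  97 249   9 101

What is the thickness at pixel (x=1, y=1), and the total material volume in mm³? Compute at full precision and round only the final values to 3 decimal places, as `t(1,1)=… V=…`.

t(1,1)=1.771 V=65.804

span = t_max - t_min = 3.1 - 0.9 = 2.200
L(1,1) = 154, L_eff = 154/255 = 0.603922
t(1,1) = 3.1 - 2.200·0.603922 = 1.771
Σt over all 4·8 pixels = 85604/1275 ≈ 67.1403922
V = pitch²·Σt = 0.99²·85604/1275 = 65.804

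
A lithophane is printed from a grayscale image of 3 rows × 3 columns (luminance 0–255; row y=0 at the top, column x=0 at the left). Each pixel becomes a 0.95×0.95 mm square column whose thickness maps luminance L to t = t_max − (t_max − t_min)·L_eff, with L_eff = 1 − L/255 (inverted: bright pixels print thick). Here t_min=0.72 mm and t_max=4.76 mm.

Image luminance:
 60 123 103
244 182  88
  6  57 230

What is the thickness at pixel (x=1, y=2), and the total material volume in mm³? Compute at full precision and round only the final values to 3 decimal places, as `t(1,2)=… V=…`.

span = t_max - t_min = 4.76 - 0.72 = 4.040
L(1,2) = 57, L_eff = 1 - 57/255 = 0.776471 (inverted)
t(1,2) = 4.76 - 4.040·0.776471 = 1.623
Σt over all 3·3 pixels = 151703/6375 ≈ 23.7965490
V = pitch²·Σt = 0.95²·151703/6375 = 21.476

t(1,2)=1.623 V=21.476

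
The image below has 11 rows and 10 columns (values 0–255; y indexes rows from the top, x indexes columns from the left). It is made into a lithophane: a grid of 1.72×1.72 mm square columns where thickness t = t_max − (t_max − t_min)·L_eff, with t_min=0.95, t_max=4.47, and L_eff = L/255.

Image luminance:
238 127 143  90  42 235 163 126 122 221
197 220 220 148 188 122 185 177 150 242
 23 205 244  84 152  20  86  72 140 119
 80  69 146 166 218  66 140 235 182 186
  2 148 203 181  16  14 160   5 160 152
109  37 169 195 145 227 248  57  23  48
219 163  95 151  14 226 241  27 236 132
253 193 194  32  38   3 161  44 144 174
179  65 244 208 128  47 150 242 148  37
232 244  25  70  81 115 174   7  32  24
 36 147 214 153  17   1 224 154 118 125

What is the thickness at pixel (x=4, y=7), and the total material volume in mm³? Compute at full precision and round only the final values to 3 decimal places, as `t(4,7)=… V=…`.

t(4,7)=3.945 V=855.600

span = t_max - t_min = 4.47 - 0.95 = 3.520
L(4,7) = 38, L_eff = 38/255 = 0.149020
t(4,7) = 4.47 - 3.520·0.149020 = 3.945
Σt over all 11·10 pixels = 3687431/12750 ≈ 289.2102745
V = pitch²·Σt = 1.72²·3687431/12750 = 855.600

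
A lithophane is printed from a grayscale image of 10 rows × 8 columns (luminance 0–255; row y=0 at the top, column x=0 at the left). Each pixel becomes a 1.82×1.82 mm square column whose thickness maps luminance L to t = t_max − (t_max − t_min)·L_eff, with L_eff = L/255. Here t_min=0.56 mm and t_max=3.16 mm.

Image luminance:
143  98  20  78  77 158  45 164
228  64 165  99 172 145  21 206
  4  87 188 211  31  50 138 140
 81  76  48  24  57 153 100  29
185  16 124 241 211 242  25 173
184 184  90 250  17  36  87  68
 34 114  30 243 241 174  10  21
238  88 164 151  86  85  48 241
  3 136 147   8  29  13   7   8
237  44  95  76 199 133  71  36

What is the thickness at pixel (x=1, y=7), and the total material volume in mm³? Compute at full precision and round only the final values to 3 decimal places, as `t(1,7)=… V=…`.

t(1,7)=2.263 V=545.470

span = t_max - t_min = 3.16 - 0.56 = 2.600
L(1,7) = 88, L_eff = 88/255 = 0.345098
t(1,7) = 3.16 - 2.600·0.345098 = 2.263
Σt over all 10·8 pixels = 69987/425 ≈ 164.6752941
V = pitch²·Σt = 1.82²·69987/425 = 545.470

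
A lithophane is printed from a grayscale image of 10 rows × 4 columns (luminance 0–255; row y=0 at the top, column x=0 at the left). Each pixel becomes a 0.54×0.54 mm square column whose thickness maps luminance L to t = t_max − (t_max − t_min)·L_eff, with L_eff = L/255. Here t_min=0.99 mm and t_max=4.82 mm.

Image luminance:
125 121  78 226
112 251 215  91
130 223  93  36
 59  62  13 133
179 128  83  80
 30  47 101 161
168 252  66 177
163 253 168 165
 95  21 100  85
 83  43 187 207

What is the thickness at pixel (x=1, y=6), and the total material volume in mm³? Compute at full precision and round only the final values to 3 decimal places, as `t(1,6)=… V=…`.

t(1,6)=1.035 V=34.278

span = t_max - t_min = 4.82 - 0.99 = 3.830
L(1,6) = 252, L_eff = 252/255 = 0.988235
t(1,6) = 4.82 - 3.830·0.988235 = 1.035
Σt over all 10·4 pixels = 99919/850 ≈ 117.5517647
V = pitch²·Σt = 0.54²·99919/850 = 34.278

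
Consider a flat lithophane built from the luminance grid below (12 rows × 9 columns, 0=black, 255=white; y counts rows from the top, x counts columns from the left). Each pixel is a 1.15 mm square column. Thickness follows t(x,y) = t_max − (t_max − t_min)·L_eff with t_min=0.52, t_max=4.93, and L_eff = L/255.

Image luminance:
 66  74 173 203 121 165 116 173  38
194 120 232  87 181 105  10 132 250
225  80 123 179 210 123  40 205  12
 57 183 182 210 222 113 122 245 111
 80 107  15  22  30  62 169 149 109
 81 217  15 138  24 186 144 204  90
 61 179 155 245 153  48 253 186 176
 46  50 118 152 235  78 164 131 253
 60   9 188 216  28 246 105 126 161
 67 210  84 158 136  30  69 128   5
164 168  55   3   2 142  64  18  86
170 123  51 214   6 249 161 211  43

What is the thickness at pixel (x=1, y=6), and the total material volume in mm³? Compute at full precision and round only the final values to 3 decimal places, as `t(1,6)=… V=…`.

t(1,6)=1.834 V=393.946

span = t_max - t_min = 4.93 - 0.52 = 4.410
L(1,6) = 179, L_eff = 179/255 = 0.701961
t(1,6) = 4.93 - 4.410·0.701961 = 1.834
Σt over all 12·9 pixels = 2531979/8500 ≈ 297.8798824
V = pitch²·Σt = 1.15²·2531979/8500 = 393.946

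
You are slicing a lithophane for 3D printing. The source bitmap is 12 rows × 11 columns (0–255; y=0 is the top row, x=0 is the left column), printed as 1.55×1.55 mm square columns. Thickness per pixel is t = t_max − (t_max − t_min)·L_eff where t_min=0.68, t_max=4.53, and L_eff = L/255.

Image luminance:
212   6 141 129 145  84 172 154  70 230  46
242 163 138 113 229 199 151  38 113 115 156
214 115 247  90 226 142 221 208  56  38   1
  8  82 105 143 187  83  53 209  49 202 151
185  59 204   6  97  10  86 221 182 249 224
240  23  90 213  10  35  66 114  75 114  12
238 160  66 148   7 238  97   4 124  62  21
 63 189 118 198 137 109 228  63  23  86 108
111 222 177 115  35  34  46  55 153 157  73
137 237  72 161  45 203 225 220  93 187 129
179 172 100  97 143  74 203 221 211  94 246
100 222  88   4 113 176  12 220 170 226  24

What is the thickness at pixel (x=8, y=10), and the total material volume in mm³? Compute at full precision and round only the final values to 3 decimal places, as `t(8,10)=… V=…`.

span = t_max - t_min = 4.53 - 0.68 = 3.850
L(8,10) = 211, L_eff = 211/255 = 0.827451
t(8,10) = 4.53 - 3.850·0.827451 = 1.344
Σt over all 12·11 pixels = 145948/425 ≈ 343.4070588
V = pitch²·Σt = 1.55²·145948/425 = 825.035

t(8,10)=1.344 V=825.035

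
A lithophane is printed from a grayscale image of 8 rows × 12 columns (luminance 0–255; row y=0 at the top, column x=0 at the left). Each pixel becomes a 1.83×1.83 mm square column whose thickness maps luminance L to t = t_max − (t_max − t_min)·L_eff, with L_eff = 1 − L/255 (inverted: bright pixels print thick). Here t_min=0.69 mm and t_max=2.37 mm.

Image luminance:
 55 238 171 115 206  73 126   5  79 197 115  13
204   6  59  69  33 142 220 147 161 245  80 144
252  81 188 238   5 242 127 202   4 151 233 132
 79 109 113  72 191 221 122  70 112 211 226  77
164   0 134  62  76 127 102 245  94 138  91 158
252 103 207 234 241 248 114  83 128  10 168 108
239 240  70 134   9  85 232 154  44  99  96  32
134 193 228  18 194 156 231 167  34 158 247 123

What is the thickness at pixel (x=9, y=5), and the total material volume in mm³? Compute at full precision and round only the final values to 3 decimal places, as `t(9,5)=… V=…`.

span = t_max - t_min = 2.37 - 0.69 = 1.680
L(9,5) = 10, L_eff = 1 - 10/255 = 0.960784 (inverted)
t(9,5) = 2.37 - 1.680·0.960784 = 0.756
Σt over all 8·12 pixels = 64454/425 ≈ 151.6564706
V = pitch²·Σt = 1.83²·64454/425 = 507.882

t(9,5)=0.756 V=507.882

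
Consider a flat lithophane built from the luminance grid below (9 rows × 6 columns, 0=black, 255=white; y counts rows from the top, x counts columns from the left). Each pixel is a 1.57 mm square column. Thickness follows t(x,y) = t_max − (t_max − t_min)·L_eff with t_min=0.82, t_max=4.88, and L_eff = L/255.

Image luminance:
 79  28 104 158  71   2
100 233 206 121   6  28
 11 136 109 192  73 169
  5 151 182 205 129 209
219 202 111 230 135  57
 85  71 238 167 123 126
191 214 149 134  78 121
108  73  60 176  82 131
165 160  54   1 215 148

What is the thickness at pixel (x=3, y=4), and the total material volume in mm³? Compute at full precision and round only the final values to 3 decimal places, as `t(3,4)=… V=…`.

t(3,4)=1.218 V=385.392

span = t_max - t_min = 4.88 - 0.82 = 4.060
L(3,4) = 230, L_eff = 230/255 = 0.901961
t(3,4) = 4.88 - 4.060·0.901961 = 1.218
Σt over all 9·6 pixels = 1993487/12750 ≈ 156.3519216
V = pitch²·Σt = 1.57²·1993487/12750 = 385.392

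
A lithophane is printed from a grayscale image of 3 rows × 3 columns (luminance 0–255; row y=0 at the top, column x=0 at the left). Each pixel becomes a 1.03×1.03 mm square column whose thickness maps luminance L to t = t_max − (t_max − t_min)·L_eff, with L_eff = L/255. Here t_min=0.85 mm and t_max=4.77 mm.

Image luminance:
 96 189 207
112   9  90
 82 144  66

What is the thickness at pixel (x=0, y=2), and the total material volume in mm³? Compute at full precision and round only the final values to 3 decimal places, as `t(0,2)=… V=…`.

t(0,2)=3.509 V=29.317

span = t_max - t_min = 4.77 - 0.85 = 3.920
L(0,2) = 82, L_eff = 82/255 = 0.321569
t(0,2) = 4.77 - 3.920·0.321569 = 3.509
Σt over all 3·3 pixels = 28187/1020 ≈ 27.6343137
V = pitch²·Σt = 1.03²·28187/1020 = 29.317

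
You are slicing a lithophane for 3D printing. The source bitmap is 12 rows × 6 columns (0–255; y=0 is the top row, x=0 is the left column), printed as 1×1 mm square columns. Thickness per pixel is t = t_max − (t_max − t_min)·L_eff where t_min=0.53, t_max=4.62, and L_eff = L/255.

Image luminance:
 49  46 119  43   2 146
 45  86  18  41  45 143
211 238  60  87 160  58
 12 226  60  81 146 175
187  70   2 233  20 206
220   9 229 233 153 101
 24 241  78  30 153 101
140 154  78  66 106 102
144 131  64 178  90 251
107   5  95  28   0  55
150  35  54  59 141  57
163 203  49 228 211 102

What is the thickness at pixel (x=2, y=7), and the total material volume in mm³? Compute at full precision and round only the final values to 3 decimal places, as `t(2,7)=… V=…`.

span = t_max - t_min = 4.62 - 0.53 = 4.090
L(2,7) = 78, L_eff = 78/255 = 0.305882
t(2,7) = 4.62 - 4.090·0.305882 = 3.369
Σt over all 12·6 pixels = 1759541/8500 ≈ 207.0048235
V = pitch²·Σt = 1²·1759541/8500 = 207.005

t(2,7)=3.369 V=207.005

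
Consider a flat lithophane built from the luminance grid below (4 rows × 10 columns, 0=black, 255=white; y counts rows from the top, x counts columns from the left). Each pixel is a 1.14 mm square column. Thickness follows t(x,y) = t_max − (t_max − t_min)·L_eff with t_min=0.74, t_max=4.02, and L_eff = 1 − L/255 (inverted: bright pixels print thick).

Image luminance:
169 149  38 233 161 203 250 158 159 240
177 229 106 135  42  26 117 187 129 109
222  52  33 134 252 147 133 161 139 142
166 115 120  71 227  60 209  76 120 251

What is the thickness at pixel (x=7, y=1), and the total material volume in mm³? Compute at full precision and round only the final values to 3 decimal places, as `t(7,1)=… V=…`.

span = t_max - t_min = 4.02 - 0.74 = 3.280
L(7,1) = 187, L_eff = 1 - 187/255 = 0.266667 (inverted)
t(7,1) = 4.02 - 3.280·0.266667 = 3.145
Σt over all 4·10 pixels = 222718/2125 ≈ 104.8084706
V = pitch²·Σt = 1.14²·222718/2125 = 136.209

t(7,1)=3.145 V=136.209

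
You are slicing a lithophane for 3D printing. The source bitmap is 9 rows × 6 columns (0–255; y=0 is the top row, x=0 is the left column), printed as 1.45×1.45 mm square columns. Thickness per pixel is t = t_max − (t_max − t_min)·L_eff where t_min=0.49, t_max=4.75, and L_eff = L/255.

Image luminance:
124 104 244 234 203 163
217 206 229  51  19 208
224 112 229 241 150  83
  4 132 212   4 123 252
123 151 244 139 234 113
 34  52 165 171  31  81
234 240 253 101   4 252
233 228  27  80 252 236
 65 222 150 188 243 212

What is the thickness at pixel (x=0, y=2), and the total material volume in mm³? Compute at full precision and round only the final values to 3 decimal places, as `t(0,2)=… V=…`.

t(0,2)=1.008 V=239.823

span = t_max - t_min = 4.75 - 0.49 = 4.260
L(0,2) = 224, L_eff = 224/255 = 0.878431
t(0,2) = 4.75 - 4.260·0.878431 = 1.008
Σt over all 9·6 pixels = 484779/4250 ≈ 114.0656471
V = pitch²·Σt = 1.45²·484779/4250 = 239.823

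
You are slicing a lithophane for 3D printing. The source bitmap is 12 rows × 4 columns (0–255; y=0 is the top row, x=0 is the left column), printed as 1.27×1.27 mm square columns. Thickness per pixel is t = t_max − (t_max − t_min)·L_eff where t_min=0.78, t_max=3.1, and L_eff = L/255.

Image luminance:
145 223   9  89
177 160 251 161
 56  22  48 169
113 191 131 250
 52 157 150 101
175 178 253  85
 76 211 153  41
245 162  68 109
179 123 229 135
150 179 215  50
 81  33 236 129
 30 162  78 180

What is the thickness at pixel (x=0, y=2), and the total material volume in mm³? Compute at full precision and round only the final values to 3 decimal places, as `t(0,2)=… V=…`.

span = t_max - t_min = 3.1 - 0.78 = 2.320
L(0,2) = 56, L_eff = 56/255 = 0.219608
t(0,2) = 3.1 - 2.320·0.219608 = 2.591
Σt over all 12·4 pixels = 7544/85 ≈ 88.7529412
V = pitch²·Σt = 1.27²·7544/85 = 143.150

t(0,2)=2.591 V=143.150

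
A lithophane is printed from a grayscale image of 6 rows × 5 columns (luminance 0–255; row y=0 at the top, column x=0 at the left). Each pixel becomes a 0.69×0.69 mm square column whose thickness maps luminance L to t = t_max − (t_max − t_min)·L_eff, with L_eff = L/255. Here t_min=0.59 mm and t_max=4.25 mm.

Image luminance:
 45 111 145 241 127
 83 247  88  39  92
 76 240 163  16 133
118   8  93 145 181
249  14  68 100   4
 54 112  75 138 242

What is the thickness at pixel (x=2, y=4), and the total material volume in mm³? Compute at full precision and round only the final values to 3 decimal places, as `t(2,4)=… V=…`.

span = t_max - t_min = 4.25 - 0.59 = 3.660
L(2,4) = 68, L_eff = 68/255 = 0.266667
t(2,4) = 4.25 - 3.660·0.266667 = 3.274
Σt over all 6·5 pixels = 165804/2125 ≈ 78.0254118
V = pitch²·Σt = 0.69²·165804/2125 = 37.148

t(2,4)=3.274 V=37.148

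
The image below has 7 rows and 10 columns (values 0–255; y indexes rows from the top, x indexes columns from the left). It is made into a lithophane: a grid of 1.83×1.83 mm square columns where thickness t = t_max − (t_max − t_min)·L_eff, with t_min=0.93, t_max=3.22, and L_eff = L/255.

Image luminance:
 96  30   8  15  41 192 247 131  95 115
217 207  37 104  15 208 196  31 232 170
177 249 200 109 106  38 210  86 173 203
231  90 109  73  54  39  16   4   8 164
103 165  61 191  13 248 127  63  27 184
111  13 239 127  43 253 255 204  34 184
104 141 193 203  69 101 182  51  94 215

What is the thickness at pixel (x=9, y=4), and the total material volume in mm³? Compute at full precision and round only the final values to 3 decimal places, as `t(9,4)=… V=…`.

t(9,4)=1.568 V=492.473

span = t_max - t_min = 3.22 - 0.93 = 2.290
L(9,4) = 184, L_eff = 184/255 = 0.721569
t(9,4) = 3.22 - 2.290·0.721569 = 1.568
Σt over all 7·10 pixels = 312492/2125 ≈ 147.0550588
V = pitch²·Σt = 1.83²·312492/2125 = 492.473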